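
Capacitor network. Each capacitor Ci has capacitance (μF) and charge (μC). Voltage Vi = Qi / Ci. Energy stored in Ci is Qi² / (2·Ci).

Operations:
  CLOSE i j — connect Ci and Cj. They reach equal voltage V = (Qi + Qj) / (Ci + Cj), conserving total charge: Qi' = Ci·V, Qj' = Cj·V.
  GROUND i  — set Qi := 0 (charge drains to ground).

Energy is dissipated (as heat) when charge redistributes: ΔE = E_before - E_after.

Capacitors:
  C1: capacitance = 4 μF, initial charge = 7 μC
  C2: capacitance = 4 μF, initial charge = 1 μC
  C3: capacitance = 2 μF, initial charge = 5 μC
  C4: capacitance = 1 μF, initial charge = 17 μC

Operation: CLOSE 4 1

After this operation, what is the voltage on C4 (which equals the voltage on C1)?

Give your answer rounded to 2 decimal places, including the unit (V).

Initial: C1(4μF, Q=7μC, V=1.75V), C2(4μF, Q=1μC, V=0.25V), C3(2μF, Q=5μC, V=2.50V), C4(1μF, Q=17μC, V=17.00V)
Op 1: CLOSE 4-1: Q_total=24.00, C_total=5.00, V=4.80; Q4=4.80, Q1=19.20; dissipated=93.025

Answer: 4.80 V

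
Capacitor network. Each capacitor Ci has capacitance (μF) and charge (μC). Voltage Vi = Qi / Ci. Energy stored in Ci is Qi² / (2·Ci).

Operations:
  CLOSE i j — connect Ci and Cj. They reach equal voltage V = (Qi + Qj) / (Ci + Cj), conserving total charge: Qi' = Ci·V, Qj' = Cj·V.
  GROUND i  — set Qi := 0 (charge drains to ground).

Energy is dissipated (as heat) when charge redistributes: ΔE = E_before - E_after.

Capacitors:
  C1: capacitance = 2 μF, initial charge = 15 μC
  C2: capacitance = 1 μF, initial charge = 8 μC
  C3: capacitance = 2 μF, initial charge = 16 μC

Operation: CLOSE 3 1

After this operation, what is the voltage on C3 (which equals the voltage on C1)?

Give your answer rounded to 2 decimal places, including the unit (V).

Initial: C1(2μF, Q=15μC, V=7.50V), C2(1μF, Q=8μC, V=8.00V), C3(2μF, Q=16μC, V=8.00V)
Op 1: CLOSE 3-1: Q_total=31.00, C_total=4.00, V=7.75; Q3=15.50, Q1=15.50; dissipated=0.125

Answer: 7.75 V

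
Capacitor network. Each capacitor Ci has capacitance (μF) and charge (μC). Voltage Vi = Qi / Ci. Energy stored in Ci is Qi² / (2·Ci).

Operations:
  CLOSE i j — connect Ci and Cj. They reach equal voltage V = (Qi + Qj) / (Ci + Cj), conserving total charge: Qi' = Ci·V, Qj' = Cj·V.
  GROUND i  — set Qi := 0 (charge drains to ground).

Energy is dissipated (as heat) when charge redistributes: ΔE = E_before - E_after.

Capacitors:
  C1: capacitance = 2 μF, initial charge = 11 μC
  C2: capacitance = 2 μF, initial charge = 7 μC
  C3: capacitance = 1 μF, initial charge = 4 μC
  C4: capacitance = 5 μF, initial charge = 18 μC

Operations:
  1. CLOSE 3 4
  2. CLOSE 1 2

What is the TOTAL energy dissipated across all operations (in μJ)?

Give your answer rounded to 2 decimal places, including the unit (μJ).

Answer: 2.07 μJ

Derivation:
Initial: C1(2μF, Q=11μC, V=5.50V), C2(2μF, Q=7μC, V=3.50V), C3(1μF, Q=4μC, V=4.00V), C4(5μF, Q=18μC, V=3.60V)
Op 1: CLOSE 3-4: Q_total=22.00, C_total=6.00, V=3.67; Q3=3.67, Q4=18.33; dissipated=0.067
Op 2: CLOSE 1-2: Q_total=18.00, C_total=4.00, V=4.50; Q1=9.00, Q2=9.00; dissipated=2.000
Total dissipated: 2.067 μJ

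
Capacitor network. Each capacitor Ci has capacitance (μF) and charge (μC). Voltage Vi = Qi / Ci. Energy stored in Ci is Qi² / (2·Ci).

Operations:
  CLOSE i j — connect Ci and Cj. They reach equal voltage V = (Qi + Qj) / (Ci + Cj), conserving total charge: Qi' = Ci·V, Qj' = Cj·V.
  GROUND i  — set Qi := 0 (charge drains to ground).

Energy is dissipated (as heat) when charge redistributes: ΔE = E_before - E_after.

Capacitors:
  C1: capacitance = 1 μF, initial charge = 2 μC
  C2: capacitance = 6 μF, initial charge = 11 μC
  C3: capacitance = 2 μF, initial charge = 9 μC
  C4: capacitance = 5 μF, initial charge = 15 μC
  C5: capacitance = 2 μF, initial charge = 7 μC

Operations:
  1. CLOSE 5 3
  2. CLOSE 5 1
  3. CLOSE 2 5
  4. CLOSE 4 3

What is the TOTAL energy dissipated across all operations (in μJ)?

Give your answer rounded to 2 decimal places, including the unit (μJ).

Initial: C1(1μF, Q=2μC, V=2.00V), C2(6μF, Q=11μC, V=1.83V), C3(2μF, Q=9μC, V=4.50V), C4(5μF, Q=15μC, V=3.00V), C5(2μF, Q=7μC, V=3.50V)
Op 1: CLOSE 5-3: Q_total=16.00, C_total=4.00, V=4.00; Q5=8.00, Q3=8.00; dissipated=0.500
Op 2: CLOSE 5-1: Q_total=10.00, C_total=3.00, V=3.33; Q5=6.67, Q1=3.33; dissipated=1.333
Op 3: CLOSE 2-5: Q_total=17.67, C_total=8.00, V=2.21; Q2=13.25, Q5=4.42; dissipated=1.688
Op 4: CLOSE 4-3: Q_total=23.00, C_total=7.00, V=3.29; Q4=16.43, Q3=6.57; dissipated=0.714
Total dissipated: 4.235 μJ

Answer: 4.24 μJ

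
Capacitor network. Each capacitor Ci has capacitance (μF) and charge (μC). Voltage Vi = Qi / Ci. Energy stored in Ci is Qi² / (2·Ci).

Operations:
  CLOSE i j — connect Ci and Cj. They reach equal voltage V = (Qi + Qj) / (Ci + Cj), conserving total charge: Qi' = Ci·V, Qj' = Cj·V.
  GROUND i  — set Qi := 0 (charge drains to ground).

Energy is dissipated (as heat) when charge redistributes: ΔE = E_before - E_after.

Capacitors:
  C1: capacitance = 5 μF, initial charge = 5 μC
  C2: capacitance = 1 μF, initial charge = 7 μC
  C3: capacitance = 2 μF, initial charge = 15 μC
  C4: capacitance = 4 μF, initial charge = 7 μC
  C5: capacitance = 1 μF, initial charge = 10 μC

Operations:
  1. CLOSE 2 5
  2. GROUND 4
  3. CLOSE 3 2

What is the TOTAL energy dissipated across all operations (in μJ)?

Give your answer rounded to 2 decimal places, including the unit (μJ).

Answer: 8.71 μJ

Derivation:
Initial: C1(5μF, Q=5μC, V=1.00V), C2(1μF, Q=7μC, V=7.00V), C3(2μF, Q=15μC, V=7.50V), C4(4μF, Q=7μC, V=1.75V), C5(1μF, Q=10μC, V=10.00V)
Op 1: CLOSE 2-5: Q_total=17.00, C_total=2.00, V=8.50; Q2=8.50, Q5=8.50; dissipated=2.250
Op 2: GROUND 4: Q4=0; energy lost=6.125
Op 3: CLOSE 3-2: Q_total=23.50, C_total=3.00, V=7.83; Q3=15.67, Q2=7.83; dissipated=0.333
Total dissipated: 8.708 μJ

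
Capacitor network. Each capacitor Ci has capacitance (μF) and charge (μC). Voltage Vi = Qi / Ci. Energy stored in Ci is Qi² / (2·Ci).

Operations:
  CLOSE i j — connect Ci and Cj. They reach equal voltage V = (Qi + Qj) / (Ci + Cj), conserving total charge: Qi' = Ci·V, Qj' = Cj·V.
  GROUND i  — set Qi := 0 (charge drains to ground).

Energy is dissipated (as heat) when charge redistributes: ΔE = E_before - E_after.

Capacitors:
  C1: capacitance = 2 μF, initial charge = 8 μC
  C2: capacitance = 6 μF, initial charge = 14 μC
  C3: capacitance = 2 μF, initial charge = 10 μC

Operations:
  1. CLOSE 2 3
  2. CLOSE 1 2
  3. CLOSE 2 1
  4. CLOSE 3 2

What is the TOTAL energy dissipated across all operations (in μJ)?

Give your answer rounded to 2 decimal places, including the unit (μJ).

Answer: 6.13 μJ

Derivation:
Initial: C1(2μF, Q=8μC, V=4.00V), C2(6μF, Q=14μC, V=2.33V), C3(2μF, Q=10μC, V=5.00V)
Op 1: CLOSE 2-3: Q_total=24.00, C_total=8.00, V=3.00; Q2=18.00, Q3=6.00; dissipated=5.333
Op 2: CLOSE 1-2: Q_total=26.00, C_total=8.00, V=3.25; Q1=6.50, Q2=19.50; dissipated=0.750
Op 3: CLOSE 2-1: Q_total=26.00, C_total=8.00, V=3.25; Q2=19.50, Q1=6.50; dissipated=0.000
Op 4: CLOSE 3-2: Q_total=25.50, C_total=8.00, V=3.19; Q3=6.38, Q2=19.12; dissipated=0.047
Total dissipated: 6.130 μJ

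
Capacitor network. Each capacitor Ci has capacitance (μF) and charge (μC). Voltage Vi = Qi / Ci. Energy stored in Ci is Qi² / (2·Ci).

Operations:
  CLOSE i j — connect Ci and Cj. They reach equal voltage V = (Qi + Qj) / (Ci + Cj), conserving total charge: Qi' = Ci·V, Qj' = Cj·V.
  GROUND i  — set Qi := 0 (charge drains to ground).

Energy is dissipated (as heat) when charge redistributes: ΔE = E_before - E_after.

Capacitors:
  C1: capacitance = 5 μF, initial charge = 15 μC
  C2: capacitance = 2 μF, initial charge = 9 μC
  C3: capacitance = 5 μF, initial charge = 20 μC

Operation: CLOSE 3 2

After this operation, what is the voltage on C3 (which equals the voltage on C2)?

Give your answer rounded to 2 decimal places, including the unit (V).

Answer: 4.14 V

Derivation:
Initial: C1(5μF, Q=15μC, V=3.00V), C2(2μF, Q=9μC, V=4.50V), C3(5μF, Q=20μC, V=4.00V)
Op 1: CLOSE 3-2: Q_total=29.00, C_total=7.00, V=4.14; Q3=20.71, Q2=8.29; dissipated=0.179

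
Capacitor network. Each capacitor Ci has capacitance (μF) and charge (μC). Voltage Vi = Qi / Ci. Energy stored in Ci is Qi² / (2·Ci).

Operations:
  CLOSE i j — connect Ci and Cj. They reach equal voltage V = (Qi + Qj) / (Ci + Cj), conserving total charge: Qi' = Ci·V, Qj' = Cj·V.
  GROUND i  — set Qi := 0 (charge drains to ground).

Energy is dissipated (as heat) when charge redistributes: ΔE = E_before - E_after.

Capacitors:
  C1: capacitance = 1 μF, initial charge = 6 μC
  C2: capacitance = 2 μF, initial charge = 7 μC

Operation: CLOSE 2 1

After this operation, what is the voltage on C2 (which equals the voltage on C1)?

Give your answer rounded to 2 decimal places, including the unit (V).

Initial: C1(1μF, Q=6μC, V=6.00V), C2(2μF, Q=7μC, V=3.50V)
Op 1: CLOSE 2-1: Q_total=13.00, C_total=3.00, V=4.33; Q2=8.67, Q1=4.33; dissipated=2.083

Answer: 4.33 V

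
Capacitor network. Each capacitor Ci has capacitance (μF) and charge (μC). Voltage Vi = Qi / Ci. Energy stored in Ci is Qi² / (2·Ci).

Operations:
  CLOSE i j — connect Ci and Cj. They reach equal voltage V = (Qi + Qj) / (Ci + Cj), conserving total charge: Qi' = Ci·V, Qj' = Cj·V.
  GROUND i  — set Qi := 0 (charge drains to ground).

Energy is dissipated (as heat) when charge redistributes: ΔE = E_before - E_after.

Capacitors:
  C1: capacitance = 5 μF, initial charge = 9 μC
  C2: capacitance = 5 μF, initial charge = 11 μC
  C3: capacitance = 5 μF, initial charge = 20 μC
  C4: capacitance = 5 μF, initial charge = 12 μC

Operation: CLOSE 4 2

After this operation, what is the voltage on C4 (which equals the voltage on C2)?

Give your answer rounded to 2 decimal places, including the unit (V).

Answer: 2.30 V

Derivation:
Initial: C1(5μF, Q=9μC, V=1.80V), C2(5μF, Q=11μC, V=2.20V), C3(5μF, Q=20μC, V=4.00V), C4(5μF, Q=12μC, V=2.40V)
Op 1: CLOSE 4-2: Q_total=23.00, C_total=10.00, V=2.30; Q4=11.50, Q2=11.50; dissipated=0.050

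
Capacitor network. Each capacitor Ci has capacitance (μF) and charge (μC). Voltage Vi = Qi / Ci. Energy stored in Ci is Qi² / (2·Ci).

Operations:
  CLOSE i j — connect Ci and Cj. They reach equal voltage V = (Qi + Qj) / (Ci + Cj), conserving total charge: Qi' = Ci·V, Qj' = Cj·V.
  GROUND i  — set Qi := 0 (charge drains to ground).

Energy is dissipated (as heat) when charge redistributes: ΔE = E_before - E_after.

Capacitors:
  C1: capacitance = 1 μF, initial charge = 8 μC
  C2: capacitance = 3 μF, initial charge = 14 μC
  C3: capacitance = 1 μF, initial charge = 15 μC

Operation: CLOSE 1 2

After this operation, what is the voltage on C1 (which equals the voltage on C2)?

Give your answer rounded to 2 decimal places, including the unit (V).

Initial: C1(1μF, Q=8μC, V=8.00V), C2(3μF, Q=14μC, V=4.67V), C3(1μF, Q=15μC, V=15.00V)
Op 1: CLOSE 1-2: Q_total=22.00, C_total=4.00, V=5.50; Q1=5.50, Q2=16.50; dissipated=4.167

Answer: 5.50 V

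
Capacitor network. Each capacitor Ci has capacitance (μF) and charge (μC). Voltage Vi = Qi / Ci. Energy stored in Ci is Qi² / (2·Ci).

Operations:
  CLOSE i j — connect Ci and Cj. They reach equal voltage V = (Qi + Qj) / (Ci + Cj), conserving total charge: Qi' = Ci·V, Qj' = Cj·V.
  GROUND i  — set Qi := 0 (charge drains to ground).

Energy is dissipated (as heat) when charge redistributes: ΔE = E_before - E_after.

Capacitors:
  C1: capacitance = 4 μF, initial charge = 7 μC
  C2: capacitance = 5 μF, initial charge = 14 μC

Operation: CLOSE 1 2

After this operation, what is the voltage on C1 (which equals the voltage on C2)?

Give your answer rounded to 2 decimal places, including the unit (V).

Answer: 2.33 V

Derivation:
Initial: C1(4μF, Q=7μC, V=1.75V), C2(5μF, Q=14μC, V=2.80V)
Op 1: CLOSE 1-2: Q_total=21.00, C_total=9.00, V=2.33; Q1=9.33, Q2=11.67; dissipated=1.225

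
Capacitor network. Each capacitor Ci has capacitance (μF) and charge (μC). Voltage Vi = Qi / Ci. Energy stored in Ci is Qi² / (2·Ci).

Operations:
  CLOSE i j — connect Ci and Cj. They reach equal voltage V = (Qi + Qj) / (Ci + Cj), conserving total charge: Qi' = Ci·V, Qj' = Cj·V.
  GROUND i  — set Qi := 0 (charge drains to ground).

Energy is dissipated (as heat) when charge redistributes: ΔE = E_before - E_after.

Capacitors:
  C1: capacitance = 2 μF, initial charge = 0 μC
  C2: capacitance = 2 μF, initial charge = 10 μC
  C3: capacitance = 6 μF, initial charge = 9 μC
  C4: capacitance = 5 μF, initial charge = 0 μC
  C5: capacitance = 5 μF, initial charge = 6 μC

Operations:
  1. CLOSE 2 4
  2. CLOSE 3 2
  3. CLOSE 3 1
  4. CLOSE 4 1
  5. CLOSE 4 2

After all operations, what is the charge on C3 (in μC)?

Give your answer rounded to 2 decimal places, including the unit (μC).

Initial: C1(2μF, Q=0μC, V=0.00V), C2(2μF, Q=10μC, V=5.00V), C3(6μF, Q=9μC, V=1.50V), C4(5μF, Q=0μC, V=0.00V), C5(5μF, Q=6μC, V=1.20V)
Op 1: CLOSE 2-4: Q_total=10.00, C_total=7.00, V=1.43; Q2=2.86, Q4=7.14; dissipated=17.857
Op 2: CLOSE 3-2: Q_total=11.86, C_total=8.00, V=1.48; Q3=8.89, Q2=2.96; dissipated=0.004
Op 3: CLOSE 3-1: Q_total=8.89, C_total=8.00, V=1.11; Q3=6.67, Q1=2.22; dissipated=1.648
Op 4: CLOSE 4-1: Q_total=9.37, C_total=7.00, V=1.34; Q4=6.69, Q1=2.68; dissipated=0.072
Op 5: CLOSE 4-2: Q_total=9.65, C_total=7.00, V=1.38; Q4=6.90, Q2=2.76; dissipated=0.015
Final charges: Q1=2.68, Q2=2.76, Q3=6.67, Q4=6.90, Q5=6.00

Answer: 6.67 μC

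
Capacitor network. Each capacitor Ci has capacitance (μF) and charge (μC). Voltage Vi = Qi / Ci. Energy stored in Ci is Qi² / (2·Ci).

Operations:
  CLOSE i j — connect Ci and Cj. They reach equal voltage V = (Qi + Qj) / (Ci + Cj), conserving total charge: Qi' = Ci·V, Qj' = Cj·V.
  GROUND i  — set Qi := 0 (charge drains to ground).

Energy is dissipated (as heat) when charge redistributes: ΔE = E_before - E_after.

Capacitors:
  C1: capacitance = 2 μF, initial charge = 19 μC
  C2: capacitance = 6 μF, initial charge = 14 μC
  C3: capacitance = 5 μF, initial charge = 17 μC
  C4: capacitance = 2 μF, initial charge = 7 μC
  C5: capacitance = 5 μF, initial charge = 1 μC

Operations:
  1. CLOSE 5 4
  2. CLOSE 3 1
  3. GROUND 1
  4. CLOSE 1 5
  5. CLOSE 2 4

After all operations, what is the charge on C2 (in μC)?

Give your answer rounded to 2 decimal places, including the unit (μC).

Answer: 12.21 μC

Derivation:
Initial: C1(2μF, Q=19μC, V=9.50V), C2(6μF, Q=14μC, V=2.33V), C3(5μF, Q=17μC, V=3.40V), C4(2μF, Q=7μC, V=3.50V), C5(5μF, Q=1μC, V=0.20V)
Op 1: CLOSE 5-4: Q_total=8.00, C_total=7.00, V=1.14; Q5=5.71, Q4=2.29; dissipated=7.779
Op 2: CLOSE 3-1: Q_total=36.00, C_total=7.00, V=5.14; Q3=25.71, Q1=10.29; dissipated=26.579
Op 3: GROUND 1: Q1=0; energy lost=26.449
Op 4: CLOSE 1-5: Q_total=5.71, C_total=7.00, V=0.82; Q1=1.63, Q5=4.08; dissipated=0.933
Op 5: CLOSE 2-4: Q_total=16.29, C_total=8.00, V=2.04; Q2=12.21, Q4=4.07; dissipated=1.063
Final charges: Q1=1.63, Q2=12.21, Q3=25.71, Q4=4.07, Q5=4.08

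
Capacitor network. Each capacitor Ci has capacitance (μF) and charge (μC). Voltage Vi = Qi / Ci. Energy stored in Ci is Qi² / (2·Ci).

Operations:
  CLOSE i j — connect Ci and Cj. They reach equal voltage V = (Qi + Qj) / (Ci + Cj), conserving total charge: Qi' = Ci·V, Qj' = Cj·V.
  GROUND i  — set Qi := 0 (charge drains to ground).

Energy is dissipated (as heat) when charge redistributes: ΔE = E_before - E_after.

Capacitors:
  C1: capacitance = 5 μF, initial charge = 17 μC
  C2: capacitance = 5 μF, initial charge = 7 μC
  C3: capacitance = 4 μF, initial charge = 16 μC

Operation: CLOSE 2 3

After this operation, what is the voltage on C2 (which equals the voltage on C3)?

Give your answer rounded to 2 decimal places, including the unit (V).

Answer: 2.56 V

Derivation:
Initial: C1(5μF, Q=17μC, V=3.40V), C2(5μF, Q=7μC, V=1.40V), C3(4μF, Q=16μC, V=4.00V)
Op 1: CLOSE 2-3: Q_total=23.00, C_total=9.00, V=2.56; Q2=12.78, Q3=10.22; dissipated=7.511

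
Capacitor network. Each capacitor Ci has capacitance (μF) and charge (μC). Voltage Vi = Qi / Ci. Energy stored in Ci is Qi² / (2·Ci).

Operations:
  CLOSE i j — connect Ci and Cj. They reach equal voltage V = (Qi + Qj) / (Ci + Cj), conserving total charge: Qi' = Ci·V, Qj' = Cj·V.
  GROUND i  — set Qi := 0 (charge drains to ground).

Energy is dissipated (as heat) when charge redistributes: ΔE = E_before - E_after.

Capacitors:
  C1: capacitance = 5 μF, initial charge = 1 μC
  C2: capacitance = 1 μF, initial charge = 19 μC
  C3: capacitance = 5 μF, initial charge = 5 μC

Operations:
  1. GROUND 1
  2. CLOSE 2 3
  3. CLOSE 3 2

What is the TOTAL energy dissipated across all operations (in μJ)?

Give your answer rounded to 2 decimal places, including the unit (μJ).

Answer: 135.10 μJ

Derivation:
Initial: C1(5μF, Q=1μC, V=0.20V), C2(1μF, Q=19μC, V=19.00V), C3(5μF, Q=5μC, V=1.00V)
Op 1: GROUND 1: Q1=0; energy lost=0.100
Op 2: CLOSE 2-3: Q_total=24.00, C_total=6.00, V=4.00; Q2=4.00, Q3=20.00; dissipated=135.000
Op 3: CLOSE 3-2: Q_total=24.00, C_total=6.00, V=4.00; Q3=20.00, Q2=4.00; dissipated=0.000
Total dissipated: 135.100 μJ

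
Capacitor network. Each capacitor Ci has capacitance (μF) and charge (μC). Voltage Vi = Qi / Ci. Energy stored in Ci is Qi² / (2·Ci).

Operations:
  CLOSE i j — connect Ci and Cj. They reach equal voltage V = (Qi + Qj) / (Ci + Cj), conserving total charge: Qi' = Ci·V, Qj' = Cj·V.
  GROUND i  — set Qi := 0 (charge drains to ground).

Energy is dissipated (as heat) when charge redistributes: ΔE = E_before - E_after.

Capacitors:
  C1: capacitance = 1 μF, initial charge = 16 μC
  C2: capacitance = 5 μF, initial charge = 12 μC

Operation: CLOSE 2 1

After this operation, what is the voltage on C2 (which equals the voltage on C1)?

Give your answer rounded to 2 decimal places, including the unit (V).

Initial: C1(1μF, Q=16μC, V=16.00V), C2(5μF, Q=12μC, V=2.40V)
Op 1: CLOSE 2-1: Q_total=28.00, C_total=6.00, V=4.67; Q2=23.33, Q1=4.67; dissipated=77.067

Answer: 4.67 V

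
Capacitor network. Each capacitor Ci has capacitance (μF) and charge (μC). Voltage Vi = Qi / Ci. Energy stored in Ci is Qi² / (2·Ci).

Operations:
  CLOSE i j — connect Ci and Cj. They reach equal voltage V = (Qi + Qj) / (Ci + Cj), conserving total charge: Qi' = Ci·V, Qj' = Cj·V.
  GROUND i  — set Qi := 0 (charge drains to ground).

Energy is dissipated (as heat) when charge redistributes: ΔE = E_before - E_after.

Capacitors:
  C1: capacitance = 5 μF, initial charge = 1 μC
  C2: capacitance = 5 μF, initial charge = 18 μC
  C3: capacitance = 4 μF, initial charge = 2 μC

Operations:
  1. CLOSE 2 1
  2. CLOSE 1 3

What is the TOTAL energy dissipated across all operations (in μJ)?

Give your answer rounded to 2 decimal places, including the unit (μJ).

Answer: 16.63 μJ

Derivation:
Initial: C1(5μF, Q=1μC, V=0.20V), C2(5μF, Q=18μC, V=3.60V), C3(4μF, Q=2μC, V=0.50V)
Op 1: CLOSE 2-1: Q_total=19.00, C_total=10.00, V=1.90; Q2=9.50, Q1=9.50; dissipated=14.450
Op 2: CLOSE 1-3: Q_total=11.50, C_total=9.00, V=1.28; Q1=6.39, Q3=5.11; dissipated=2.178
Total dissipated: 16.628 μJ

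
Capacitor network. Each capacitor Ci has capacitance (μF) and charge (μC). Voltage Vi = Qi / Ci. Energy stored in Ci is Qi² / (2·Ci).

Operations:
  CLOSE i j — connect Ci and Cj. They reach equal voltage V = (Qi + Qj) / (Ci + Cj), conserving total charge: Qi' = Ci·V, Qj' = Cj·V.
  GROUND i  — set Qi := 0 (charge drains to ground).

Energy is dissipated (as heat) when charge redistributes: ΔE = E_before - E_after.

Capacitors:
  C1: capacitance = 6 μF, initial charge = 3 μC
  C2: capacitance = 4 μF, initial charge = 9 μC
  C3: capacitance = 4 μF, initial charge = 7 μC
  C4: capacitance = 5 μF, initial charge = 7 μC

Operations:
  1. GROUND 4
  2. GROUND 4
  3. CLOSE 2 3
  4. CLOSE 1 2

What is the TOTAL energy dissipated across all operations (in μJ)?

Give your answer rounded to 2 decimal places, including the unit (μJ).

Answer: 7.85 μJ

Derivation:
Initial: C1(6μF, Q=3μC, V=0.50V), C2(4μF, Q=9μC, V=2.25V), C3(4μF, Q=7μC, V=1.75V), C4(5μF, Q=7μC, V=1.40V)
Op 1: GROUND 4: Q4=0; energy lost=4.900
Op 2: GROUND 4: Q4=0; energy lost=0.000
Op 3: CLOSE 2-3: Q_total=16.00, C_total=8.00, V=2.00; Q2=8.00, Q3=8.00; dissipated=0.250
Op 4: CLOSE 1-2: Q_total=11.00, C_total=10.00, V=1.10; Q1=6.60, Q2=4.40; dissipated=2.700
Total dissipated: 7.850 μJ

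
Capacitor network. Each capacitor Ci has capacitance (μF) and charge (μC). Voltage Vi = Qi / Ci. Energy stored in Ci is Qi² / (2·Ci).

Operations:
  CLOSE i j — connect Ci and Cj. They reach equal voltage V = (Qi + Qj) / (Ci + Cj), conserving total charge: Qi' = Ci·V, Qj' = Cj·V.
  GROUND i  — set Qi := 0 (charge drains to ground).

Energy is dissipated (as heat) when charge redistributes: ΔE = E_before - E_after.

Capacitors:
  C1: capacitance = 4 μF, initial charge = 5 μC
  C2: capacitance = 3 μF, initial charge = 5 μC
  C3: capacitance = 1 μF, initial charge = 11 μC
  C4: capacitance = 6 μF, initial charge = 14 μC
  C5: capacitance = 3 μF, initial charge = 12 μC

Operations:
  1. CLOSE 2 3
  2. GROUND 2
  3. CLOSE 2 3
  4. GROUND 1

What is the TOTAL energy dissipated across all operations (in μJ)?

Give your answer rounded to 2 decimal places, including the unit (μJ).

Initial: C1(4μF, Q=5μC, V=1.25V), C2(3μF, Q=5μC, V=1.67V), C3(1μF, Q=11μC, V=11.00V), C4(6μF, Q=14μC, V=2.33V), C5(3μF, Q=12μC, V=4.00V)
Op 1: CLOSE 2-3: Q_total=16.00, C_total=4.00, V=4.00; Q2=12.00, Q3=4.00; dissipated=32.667
Op 2: GROUND 2: Q2=0; energy lost=24.000
Op 3: CLOSE 2-3: Q_total=4.00, C_total=4.00, V=1.00; Q2=3.00, Q3=1.00; dissipated=6.000
Op 4: GROUND 1: Q1=0; energy lost=3.125
Total dissipated: 65.792 μJ

Answer: 65.79 μJ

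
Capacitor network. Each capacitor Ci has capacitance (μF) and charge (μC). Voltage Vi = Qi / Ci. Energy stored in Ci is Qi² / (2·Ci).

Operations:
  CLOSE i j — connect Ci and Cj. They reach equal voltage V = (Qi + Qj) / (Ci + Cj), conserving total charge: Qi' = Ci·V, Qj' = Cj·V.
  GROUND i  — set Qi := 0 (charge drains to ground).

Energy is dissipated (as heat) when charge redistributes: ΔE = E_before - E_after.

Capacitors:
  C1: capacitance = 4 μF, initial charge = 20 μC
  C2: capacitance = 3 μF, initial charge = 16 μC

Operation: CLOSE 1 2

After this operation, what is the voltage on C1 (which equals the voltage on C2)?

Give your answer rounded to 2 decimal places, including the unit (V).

Answer: 5.14 V

Derivation:
Initial: C1(4μF, Q=20μC, V=5.00V), C2(3μF, Q=16μC, V=5.33V)
Op 1: CLOSE 1-2: Q_total=36.00, C_total=7.00, V=5.14; Q1=20.57, Q2=15.43; dissipated=0.095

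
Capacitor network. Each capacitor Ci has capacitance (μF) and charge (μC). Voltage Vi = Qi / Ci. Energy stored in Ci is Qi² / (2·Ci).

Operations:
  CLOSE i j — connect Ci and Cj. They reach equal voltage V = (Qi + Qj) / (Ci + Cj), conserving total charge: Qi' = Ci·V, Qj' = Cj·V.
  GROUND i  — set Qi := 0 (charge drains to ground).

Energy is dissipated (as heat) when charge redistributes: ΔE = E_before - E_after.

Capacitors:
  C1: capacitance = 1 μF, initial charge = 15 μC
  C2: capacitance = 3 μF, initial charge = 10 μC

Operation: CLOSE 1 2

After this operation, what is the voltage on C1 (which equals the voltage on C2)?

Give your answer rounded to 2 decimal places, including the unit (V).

Answer: 6.25 V

Derivation:
Initial: C1(1μF, Q=15μC, V=15.00V), C2(3μF, Q=10μC, V=3.33V)
Op 1: CLOSE 1-2: Q_total=25.00, C_total=4.00, V=6.25; Q1=6.25, Q2=18.75; dissipated=51.042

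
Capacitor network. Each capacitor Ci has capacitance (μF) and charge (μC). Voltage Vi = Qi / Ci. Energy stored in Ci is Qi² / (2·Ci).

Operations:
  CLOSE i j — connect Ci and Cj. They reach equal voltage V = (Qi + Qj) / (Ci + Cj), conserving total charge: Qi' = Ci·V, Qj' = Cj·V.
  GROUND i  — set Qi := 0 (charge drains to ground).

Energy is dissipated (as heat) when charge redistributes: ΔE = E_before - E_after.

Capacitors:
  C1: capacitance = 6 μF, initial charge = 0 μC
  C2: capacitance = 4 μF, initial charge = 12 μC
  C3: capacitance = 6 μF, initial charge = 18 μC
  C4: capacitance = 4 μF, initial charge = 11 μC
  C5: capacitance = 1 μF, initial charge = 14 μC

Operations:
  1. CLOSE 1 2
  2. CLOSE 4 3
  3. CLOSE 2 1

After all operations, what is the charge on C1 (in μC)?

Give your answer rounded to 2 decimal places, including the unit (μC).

Answer: 7.20 μC

Derivation:
Initial: C1(6μF, Q=0μC, V=0.00V), C2(4μF, Q=12μC, V=3.00V), C3(6μF, Q=18μC, V=3.00V), C4(4μF, Q=11μC, V=2.75V), C5(1μF, Q=14μC, V=14.00V)
Op 1: CLOSE 1-2: Q_total=12.00, C_total=10.00, V=1.20; Q1=7.20, Q2=4.80; dissipated=10.800
Op 2: CLOSE 4-3: Q_total=29.00, C_total=10.00, V=2.90; Q4=11.60, Q3=17.40; dissipated=0.075
Op 3: CLOSE 2-1: Q_total=12.00, C_total=10.00, V=1.20; Q2=4.80, Q1=7.20; dissipated=0.000
Final charges: Q1=7.20, Q2=4.80, Q3=17.40, Q4=11.60, Q5=14.00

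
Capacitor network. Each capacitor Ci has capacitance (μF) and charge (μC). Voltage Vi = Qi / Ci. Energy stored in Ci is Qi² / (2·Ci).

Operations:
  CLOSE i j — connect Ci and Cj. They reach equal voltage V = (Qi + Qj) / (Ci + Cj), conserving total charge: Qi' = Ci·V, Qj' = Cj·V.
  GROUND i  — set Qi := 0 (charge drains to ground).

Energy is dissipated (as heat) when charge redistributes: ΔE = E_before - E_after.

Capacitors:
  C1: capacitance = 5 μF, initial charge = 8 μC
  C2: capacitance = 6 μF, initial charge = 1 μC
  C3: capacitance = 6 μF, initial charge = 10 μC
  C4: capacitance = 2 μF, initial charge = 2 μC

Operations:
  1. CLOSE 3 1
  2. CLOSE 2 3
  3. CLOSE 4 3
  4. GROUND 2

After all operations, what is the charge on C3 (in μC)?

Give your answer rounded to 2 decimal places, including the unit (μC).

Answer: 5.56 μC

Derivation:
Initial: C1(5μF, Q=8μC, V=1.60V), C2(6μF, Q=1μC, V=0.17V), C3(6μF, Q=10μC, V=1.67V), C4(2μF, Q=2μC, V=1.00V)
Op 1: CLOSE 3-1: Q_total=18.00, C_total=11.00, V=1.64; Q3=9.82, Q1=8.18; dissipated=0.006
Op 2: CLOSE 2-3: Q_total=10.82, C_total=12.00, V=0.90; Q2=5.41, Q3=5.41; dissipated=3.240
Op 3: CLOSE 4-3: Q_total=7.41, C_total=8.00, V=0.93; Q4=1.85, Q3=5.56; dissipated=0.007
Op 4: GROUND 2: Q2=0; energy lost=2.438
Final charges: Q1=8.18, Q2=0.00, Q3=5.56, Q4=1.85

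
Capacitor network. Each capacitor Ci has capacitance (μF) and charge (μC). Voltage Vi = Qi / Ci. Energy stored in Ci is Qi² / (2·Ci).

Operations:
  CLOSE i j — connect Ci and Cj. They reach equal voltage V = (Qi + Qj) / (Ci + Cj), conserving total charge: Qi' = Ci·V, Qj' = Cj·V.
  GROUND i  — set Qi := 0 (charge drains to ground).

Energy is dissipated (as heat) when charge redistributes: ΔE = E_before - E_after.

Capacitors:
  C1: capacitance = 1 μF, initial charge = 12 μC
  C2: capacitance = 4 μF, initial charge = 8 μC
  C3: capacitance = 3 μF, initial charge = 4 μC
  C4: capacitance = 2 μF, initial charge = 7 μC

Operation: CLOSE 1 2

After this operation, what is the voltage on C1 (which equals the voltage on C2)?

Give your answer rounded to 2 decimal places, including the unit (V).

Initial: C1(1μF, Q=12μC, V=12.00V), C2(4μF, Q=8μC, V=2.00V), C3(3μF, Q=4μC, V=1.33V), C4(2μF, Q=7μC, V=3.50V)
Op 1: CLOSE 1-2: Q_total=20.00, C_total=5.00, V=4.00; Q1=4.00, Q2=16.00; dissipated=40.000

Answer: 4.00 V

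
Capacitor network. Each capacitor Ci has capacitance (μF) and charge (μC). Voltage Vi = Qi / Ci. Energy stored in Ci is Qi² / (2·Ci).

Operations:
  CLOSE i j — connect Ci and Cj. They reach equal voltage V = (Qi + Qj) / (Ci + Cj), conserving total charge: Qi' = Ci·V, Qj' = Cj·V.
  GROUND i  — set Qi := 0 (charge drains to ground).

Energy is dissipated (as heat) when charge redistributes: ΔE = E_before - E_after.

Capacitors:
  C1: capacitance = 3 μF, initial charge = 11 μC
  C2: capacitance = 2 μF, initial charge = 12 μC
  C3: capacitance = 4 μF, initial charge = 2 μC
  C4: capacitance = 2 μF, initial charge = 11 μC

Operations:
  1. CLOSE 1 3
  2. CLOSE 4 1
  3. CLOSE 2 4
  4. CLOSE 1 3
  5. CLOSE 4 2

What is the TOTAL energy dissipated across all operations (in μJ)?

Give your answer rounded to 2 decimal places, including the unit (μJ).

Answer: 21.98 μJ

Derivation:
Initial: C1(3μF, Q=11μC, V=3.67V), C2(2μF, Q=12μC, V=6.00V), C3(4μF, Q=2μC, V=0.50V), C4(2μF, Q=11μC, V=5.50V)
Op 1: CLOSE 1-3: Q_total=13.00, C_total=7.00, V=1.86; Q1=5.57, Q3=7.43; dissipated=8.595
Op 2: CLOSE 4-1: Q_total=16.57, C_total=5.00, V=3.31; Q4=6.63, Q1=9.94; dissipated=7.962
Op 3: CLOSE 2-4: Q_total=18.63, C_total=4.00, V=4.66; Q2=9.31, Q4=9.31; dissipated=3.607
Op 4: CLOSE 1-3: Q_total=17.37, C_total=7.00, V=2.48; Q1=7.44, Q3=9.93; dissipated=1.820
Op 5: CLOSE 4-2: Q_total=18.63, C_total=4.00, V=4.66; Q4=9.31, Q2=9.31; dissipated=0.000
Total dissipated: 21.984 μJ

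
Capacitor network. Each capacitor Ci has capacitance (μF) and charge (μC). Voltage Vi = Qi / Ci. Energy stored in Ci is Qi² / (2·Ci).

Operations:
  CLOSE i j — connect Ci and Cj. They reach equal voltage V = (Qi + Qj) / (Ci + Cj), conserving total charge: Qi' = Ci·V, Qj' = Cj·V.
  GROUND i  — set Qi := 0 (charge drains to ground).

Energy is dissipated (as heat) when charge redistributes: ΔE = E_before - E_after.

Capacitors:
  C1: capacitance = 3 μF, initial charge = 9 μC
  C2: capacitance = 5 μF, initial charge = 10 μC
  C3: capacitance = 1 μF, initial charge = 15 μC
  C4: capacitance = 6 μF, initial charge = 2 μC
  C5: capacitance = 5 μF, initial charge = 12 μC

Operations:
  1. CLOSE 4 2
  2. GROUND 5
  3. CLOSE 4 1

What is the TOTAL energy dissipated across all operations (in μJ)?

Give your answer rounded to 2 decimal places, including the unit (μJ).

Initial: C1(3μF, Q=9μC, V=3.00V), C2(5μF, Q=10μC, V=2.00V), C3(1μF, Q=15μC, V=15.00V), C4(6μF, Q=2μC, V=0.33V), C5(5μF, Q=12μC, V=2.40V)
Op 1: CLOSE 4-2: Q_total=12.00, C_total=11.00, V=1.09; Q4=6.55, Q2=5.45; dissipated=3.788
Op 2: GROUND 5: Q5=0; energy lost=14.400
Op 3: CLOSE 4-1: Q_total=15.55, C_total=9.00, V=1.73; Q4=10.36, Q1=5.18; dissipated=3.645
Total dissipated: 21.833 μJ

Answer: 21.83 μJ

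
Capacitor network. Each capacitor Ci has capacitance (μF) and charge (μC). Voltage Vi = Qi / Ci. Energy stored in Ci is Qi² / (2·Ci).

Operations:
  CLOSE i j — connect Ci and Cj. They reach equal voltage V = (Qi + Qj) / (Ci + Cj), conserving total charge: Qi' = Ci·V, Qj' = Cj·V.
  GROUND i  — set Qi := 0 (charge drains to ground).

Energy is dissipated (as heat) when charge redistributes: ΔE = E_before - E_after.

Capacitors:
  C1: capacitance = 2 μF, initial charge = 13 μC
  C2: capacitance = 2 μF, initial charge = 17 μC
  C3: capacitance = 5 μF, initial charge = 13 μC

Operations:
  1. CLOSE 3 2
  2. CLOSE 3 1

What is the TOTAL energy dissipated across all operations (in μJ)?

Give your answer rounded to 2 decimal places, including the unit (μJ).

Answer: 28.37 μJ

Derivation:
Initial: C1(2μF, Q=13μC, V=6.50V), C2(2μF, Q=17μC, V=8.50V), C3(5μF, Q=13μC, V=2.60V)
Op 1: CLOSE 3-2: Q_total=30.00, C_total=7.00, V=4.29; Q3=21.43, Q2=8.57; dissipated=24.864
Op 2: CLOSE 3-1: Q_total=34.43, C_total=7.00, V=4.92; Q3=24.59, Q1=9.84; dissipated=3.502
Total dissipated: 28.366 μJ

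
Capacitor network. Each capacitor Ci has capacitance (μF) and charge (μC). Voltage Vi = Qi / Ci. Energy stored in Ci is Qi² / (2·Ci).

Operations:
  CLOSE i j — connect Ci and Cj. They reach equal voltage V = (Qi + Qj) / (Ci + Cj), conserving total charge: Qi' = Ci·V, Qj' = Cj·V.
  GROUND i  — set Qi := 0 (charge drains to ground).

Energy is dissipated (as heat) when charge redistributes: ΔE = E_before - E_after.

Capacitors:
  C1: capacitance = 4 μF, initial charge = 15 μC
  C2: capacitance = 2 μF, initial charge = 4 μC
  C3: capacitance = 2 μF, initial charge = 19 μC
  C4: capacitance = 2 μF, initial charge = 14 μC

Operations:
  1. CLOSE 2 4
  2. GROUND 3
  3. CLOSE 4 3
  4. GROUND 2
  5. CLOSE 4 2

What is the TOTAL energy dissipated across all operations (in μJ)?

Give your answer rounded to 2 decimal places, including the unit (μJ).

Initial: C1(4μF, Q=15μC, V=3.75V), C2(2μF, Q=4μC, V=2.00V), C3(2μF, Q=19μC, V=9.50V), C4(2μF, Q=14μC, V=7.00V)
Op 1: CLOSE 2-4: Q_total=18.00, C_total=4.00, V=4.50; Q2=9.00, Q4=9.00; dissipated=12.500
Op 2: GROUND 3: Q3=0; energy lost=90.250
Op 3: CLOSE 4-3: Q_total=9.00, C_total=4.00, V=2.25; Q4=4.50, Q3=4.50; dissipated=10.125
Op 4: GROUND 2: Q2=0; energy lost=20.250
Op 5: CLOSE 4-2: Q_total=4.50, C_total=4.00, V=1.12; Q4=2.25, Q2=2.25; dissipated=2.531
Total dissipated: 135.656 μJ

Answer: 135.66 μJ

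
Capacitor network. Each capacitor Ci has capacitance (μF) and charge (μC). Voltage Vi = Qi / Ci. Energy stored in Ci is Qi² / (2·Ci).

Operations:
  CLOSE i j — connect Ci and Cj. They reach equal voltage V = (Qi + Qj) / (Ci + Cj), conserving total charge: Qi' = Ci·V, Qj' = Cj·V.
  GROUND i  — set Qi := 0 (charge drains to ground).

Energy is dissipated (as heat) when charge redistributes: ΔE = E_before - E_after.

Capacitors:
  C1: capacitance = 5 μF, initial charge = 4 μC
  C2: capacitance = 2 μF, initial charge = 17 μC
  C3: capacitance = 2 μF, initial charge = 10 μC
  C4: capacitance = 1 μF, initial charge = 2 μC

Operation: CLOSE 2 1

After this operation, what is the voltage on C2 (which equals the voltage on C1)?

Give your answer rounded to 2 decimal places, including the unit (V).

Initial: C1(5μF, Q=4μC, V=0.80V), C2(2μF, Q=17μC, V=8.50V), C3(2μF, Q=10μC, V=5.00V), C4(1μF, Q=2μC, V=2.00V)
Op 1: CLOSE 2-1: Q_total=21.00, C_total=7.00, V=3.00; Q2=6.00, Q1=15.00; dissipated=42.350

Answer: 3.00 V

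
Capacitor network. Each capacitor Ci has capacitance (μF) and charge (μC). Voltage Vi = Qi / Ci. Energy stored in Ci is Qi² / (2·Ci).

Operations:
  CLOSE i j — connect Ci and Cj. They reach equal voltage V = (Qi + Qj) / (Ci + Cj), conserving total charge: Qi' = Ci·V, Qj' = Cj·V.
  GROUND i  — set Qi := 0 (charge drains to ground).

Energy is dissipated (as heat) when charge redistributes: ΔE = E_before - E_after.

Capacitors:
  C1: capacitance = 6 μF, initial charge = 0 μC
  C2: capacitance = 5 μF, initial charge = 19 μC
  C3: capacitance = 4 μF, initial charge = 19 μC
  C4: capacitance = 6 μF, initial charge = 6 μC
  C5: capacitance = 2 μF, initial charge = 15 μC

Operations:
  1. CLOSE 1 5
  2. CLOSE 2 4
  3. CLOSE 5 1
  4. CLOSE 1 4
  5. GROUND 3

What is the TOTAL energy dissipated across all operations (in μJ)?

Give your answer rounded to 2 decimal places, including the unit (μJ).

Initial: C1(6μF, Q=0μC, V=0.00V), C2(5μF, Q=19μC, V=3.80V), C3(4μF, Q=19μC, V=4.75V), C4(6μF, Q=6μC, V=1.00V), C5(2μF, Q=15μC, V=7.50V)
Op 1: CLOSE 1-5: Q_total=15.00, C_total=8.00, V=1.88; Q1=11.25, Q5=3.75; dissipated=42.188
Op 2: CLOSE 2-4: Q_total=25.00, C_total=11.00, V=2.27; Q2=11.36, Q4=13.64; dissipated=10.691
Op 3: CLOSE 5-1: Q_total=15.00, C_total=8.00, V=1.88; Q5=3.75, Q1=11.25; dissipated=0.000
Op 4: CLOSE 1-4: Q_total=24.89, C_total=12.00, V=2.07; Q1=12.44, Q4=12.44; dissipated=0.237
Op 5: GROUND 3: Q3=0; energy lost=45.125
Total dissipated: 98.241 μJ

Answer: 98.24 μJ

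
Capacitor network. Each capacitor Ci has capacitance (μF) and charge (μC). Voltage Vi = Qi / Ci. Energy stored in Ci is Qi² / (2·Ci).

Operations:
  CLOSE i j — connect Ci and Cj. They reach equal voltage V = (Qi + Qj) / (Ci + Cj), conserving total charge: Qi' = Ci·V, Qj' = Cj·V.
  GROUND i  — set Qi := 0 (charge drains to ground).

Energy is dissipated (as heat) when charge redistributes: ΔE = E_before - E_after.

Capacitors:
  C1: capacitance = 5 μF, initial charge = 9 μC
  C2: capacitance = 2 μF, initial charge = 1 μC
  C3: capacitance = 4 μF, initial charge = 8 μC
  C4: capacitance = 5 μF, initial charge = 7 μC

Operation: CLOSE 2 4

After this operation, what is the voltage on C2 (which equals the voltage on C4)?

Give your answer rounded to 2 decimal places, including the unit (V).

Initial: C1(5μF, Q=9μC, V=1.80V), C2(2μF, Q=1μC, V=0.50V), C3(4μF, Q=8μC, V=2.00V), C4(5μF, Q=7μC, V=1.40V)
Op 1: CLOSE 2-4: Q_total=8.00, C_total=7.00, V=1.14; Q2=2.29, Q4=5.71; dissipated=0.579

Answer: 1.14 V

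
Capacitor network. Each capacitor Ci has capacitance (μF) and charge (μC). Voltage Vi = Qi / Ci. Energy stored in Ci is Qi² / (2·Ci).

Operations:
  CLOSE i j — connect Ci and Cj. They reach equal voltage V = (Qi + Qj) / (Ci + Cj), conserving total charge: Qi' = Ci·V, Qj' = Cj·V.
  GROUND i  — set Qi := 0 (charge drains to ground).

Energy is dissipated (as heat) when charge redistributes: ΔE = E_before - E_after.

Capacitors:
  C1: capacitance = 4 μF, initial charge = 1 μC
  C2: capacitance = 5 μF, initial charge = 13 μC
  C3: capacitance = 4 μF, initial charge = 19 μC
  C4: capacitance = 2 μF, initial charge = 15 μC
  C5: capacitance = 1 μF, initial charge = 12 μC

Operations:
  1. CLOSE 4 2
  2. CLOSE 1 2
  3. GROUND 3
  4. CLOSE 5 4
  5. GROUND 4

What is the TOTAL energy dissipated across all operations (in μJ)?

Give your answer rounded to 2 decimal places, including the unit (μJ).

Answer: 143.68 μJ

Derivation:
Initial: C1(4μF, Q=1μC, V=0.25V), C2(5μF, Q=13μC, V=2.60V), C3(4μF, Q=19μC, V=4.75V), C4(2μF, Q=15μC, V=7.50V), C5(1μF, Q=12μC, V=12.00V)
Op 1: CLOSE 4-2: Q_total=28.00, C_total=7.00, V=4.00; Q4=8.00, Q2=20.00; dissipated=17.150
Op 2: CLOSE 1-2: Q_total=21.00, C_total=9.00, V=2.33; Q1=9.33, Q2=11.67; dissipated=15.625
Op 3: GROUND 3: Q3=0; energy lost=45.125
Op 4: CLOSE 5-4: Q_total=20.00, C_total=3.00, V=6.67; Q5=6.67, Q4=13.33; dissipated=21.333
Op 5: GROUND 4: Q4=0; energy lost=44.444
Total dissipated: 143.678 μJ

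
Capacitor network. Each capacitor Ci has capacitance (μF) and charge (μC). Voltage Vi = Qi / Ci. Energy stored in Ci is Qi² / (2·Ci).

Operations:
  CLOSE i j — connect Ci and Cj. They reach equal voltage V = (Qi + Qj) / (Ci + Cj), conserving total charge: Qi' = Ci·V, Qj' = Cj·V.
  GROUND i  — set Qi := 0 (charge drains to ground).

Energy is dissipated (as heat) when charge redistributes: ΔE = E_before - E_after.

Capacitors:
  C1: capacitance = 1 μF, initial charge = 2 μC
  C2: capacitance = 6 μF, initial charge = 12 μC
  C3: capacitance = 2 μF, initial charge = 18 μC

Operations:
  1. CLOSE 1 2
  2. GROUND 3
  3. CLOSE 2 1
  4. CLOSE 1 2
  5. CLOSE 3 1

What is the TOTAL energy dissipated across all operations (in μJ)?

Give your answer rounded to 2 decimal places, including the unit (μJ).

Initial: C1(1μF, Q=2μC, V=2.00V), C2(6μF, Q=12μC, V=2.00V), C3(2μF, Q=18μC, V=9.00V)
Op 1: CLOSE 1-2: Q_total=14.00, C_total=7.00, V=2.00; Q1=2.00, Q2=12.00; dissipated=0.000
Op 2: GROUND 3: Q3=0; energy lost=81.000
Op 3: CLOSE 2-1: Q_total=14.00, C_total=7.00, V=2.00; Q2=12.00, Q1=2.00; dissipated=0.000
Op 4: CLOSE 1-2: Q_total=14.00, C_total=7.00, V=2.00; Q1=2.00, Q2=12.00; dissipated=0.000
Op 5: CLOSE 3-1: Q_total=2.00, C_total=3.00, V=0.67; Q3=1.33, Q1=0.67; dissipated=1.333
Total dissipated: 82.333 μJ

Answer: 82.33 μJ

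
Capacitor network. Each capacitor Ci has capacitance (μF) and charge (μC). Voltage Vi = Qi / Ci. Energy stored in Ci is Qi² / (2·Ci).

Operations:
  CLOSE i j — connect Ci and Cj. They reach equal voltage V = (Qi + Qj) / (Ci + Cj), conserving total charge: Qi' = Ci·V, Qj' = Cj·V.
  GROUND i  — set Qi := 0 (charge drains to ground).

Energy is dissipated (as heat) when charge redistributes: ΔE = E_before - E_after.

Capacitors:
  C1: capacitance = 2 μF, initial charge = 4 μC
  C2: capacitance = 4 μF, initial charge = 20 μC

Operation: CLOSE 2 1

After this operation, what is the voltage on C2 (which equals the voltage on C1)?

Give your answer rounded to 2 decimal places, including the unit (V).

Answer: 4.00 V

Derivation:
Initial: C1(2μF, Q=4μC, V=2.00V), C2(4μF, Q=20μC, V=5.00V)
Op 1: CLOSE 2-1: Q_total=24.00, C_total=6.00, V=4.00; Q2=16.00, Q1=8.00; dissipated=6.000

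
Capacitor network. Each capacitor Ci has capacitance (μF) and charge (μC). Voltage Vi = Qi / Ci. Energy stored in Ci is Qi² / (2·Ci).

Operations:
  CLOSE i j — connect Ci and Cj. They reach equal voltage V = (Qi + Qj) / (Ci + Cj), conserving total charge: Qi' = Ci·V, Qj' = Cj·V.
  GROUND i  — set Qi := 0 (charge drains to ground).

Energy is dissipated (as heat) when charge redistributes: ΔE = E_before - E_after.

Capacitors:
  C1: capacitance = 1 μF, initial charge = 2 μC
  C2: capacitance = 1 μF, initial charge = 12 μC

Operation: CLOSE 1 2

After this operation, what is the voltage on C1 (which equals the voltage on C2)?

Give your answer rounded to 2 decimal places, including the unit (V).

Initial: C1(1μF, Q=2μC, V=2.00V), C2(1μF, Q=12μC, V=12.00V)
Op 1: CLOSE 1-2: Q_total=14.00, C_total=2.00, V=7.00; Q1=7.00, Q2=7.00; dissipated=25.000

Answer: 7.00 V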